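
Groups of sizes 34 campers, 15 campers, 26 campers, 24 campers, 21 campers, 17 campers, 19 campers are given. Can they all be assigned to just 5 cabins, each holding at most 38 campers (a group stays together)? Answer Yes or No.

A valid assignment using 5 cabins:
  cabin 1: 34 = 34
  cabin 2: 26 = 26
  cabin 3: 24 = 24
  cabin 4: 21 + 17 = 38
  cabin 5: 19 + 15 = 34
Every load is within 38 campers, so 5 cabins suffice.

Yes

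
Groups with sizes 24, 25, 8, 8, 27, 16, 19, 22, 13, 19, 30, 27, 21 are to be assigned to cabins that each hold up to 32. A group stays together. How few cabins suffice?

10

Total = 30 + 27 + 27 + 25 + 24 + 22 + 21 + 19 + 19 + 16 + 13 + 8 + 8 = 259.
Lower bound: ⌈259/32⌉ = 9 cabins.
A packing using 10 cabins:
  cabin 1: 30 = 30
  cabin 2: 27 = 27
  cabin 3: 27 = 27
  cabin 4: 25 = 25
  cabin 5: 24 + 8 = 32
  cabin 6: 22 + 8 = 30
  cabin 7: 21 = 21
  cabin 8: 19 + 13 = 32
  cabin 9: 19 = 19
  cabin 10: 16 = 16
No arrangement into 9 cabins stays within capacity, so 10 is optimal.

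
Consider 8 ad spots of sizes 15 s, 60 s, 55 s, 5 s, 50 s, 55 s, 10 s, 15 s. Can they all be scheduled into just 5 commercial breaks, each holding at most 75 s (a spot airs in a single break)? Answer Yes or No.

A valid assignment using 4 commercial breaks:
  break 1: 60 + 15 = 75
  break 2: 55 + 15 + 5 = 75
  break 3: 55 + 10 = 65
  break 4: 50 = 50
That uses only 4 ≤ 5, so 5 commercial breaks are enough.

Yes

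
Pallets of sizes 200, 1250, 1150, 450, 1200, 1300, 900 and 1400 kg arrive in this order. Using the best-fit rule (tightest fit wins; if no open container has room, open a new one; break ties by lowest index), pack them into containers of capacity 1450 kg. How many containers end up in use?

6

  200 → container 1 (new)  [load 200/1450]
  1250 → container 1  [load 1450/1450]
  1150 → container 2 (new)  [load 1150/1450]
  450 → container 3 (new)  [load 450/1450]
  1200 → container 4 (new)  [load 1200/1450]
  1300 → container 5 (new)  [load 1300/1450]
  900 → container 3  [load 1350/1450]
  1400 → container 6 (new)  [load 1400/1450]
6 containers opened.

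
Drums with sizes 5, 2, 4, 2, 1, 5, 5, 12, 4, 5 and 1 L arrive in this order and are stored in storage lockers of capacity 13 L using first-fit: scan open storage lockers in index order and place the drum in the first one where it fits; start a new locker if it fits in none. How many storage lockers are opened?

4

  5 → locker 1 (new)  [load 5/13]
  2 → locker 1  [load 7/13]
  4 → locker 1  [load 11/13]
  2 → locker 1  [load 13/13]
  1 → locker 2 (new)  [load 1/13]
  5 → locker 2  [load 6/13]
  5 → locker 2  [load 11/13]
  12 → locker 3 (new)  [load 12/13]
  4 → locker 4 (new)  [load 4/13]
  5 → locker 4  [load 9/13]
  1 → locker 2  [load 12/13]
4 storage lockers opened.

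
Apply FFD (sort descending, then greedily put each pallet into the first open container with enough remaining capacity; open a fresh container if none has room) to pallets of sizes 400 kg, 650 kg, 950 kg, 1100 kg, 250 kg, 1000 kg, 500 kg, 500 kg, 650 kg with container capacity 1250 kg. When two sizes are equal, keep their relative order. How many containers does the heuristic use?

6

Sorted descending: 1100, 1000, 950, 650, 650, 500, 500, 400, 250.
  1100 → container 1 (new)  [load 1100/1250]
  1000 → container 2 (new)  [load 1000/1250]
  950 → container 3 (new)  [load 950/1250]
  650 → container 4 (new)  [load 650/1250]
  650 → container 5 (new)  [load 650/1250]
  500 → container 4  [load 1150/1250]
  500 → container 5  [load 1150/1250]
  400 → container 6 (new)  [load 400/1250]
  250 → container 2  [load 1250/1250]
6 containers opened.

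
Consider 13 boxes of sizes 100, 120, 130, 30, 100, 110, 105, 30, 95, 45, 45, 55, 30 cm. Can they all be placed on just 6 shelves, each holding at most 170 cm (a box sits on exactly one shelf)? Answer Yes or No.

No

Total = 995 cm; ⌈995/170⌉ = 6.
7 boxes each exceed half the capacity and cannot share a shelf, forcing at least 7 shelves.
At least 7 shelves are required, but only 6 are allowed.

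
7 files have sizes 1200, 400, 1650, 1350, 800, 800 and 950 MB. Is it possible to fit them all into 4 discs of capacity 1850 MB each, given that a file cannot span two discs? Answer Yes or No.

No

Total = 7150 MB; ⌈7150/1850⌉ = 4.
The bound of 4 does not rule out 4, but exhaustive search shows no assignment into 4 discs of capacity 1850 MB exists — the minimum is 5.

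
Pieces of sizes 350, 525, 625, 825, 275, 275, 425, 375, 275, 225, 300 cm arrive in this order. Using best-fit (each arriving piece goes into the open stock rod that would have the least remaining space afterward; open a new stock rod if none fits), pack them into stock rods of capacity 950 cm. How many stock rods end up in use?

5

  350 → stock rod 1 (new)  [load 350/950]
  525 → stock rod 1  [load 875/950]
  625 → stock rod 2 (new)  [load 625/950]
  825 → stock rod 3 (new)  [load 825/950]
  275 → stock rod 2  [load 900/950]
  275 → stock rod 4 (new)  [load 275/950]
  425 → stock rod 4  [load 700/950]
  375 → stock rod 5 (new)  [load 375/950]
  275 → stock rod 5  [load 650/950]
  225 → stock rod 4  [load 925/950]
  300 → stock rod 5  [load 950/950]
5 stock rods opened.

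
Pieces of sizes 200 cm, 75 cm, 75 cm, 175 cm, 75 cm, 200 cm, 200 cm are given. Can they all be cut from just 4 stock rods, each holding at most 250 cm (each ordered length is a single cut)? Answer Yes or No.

Total = 1000 cm; ⌈1000/250⌉ = 4.
The bound of 4 does not rule out 4, but exhaustive search shows no assignment into 4 stock rods of capacity 250 cm exists — the minimum is 5.

No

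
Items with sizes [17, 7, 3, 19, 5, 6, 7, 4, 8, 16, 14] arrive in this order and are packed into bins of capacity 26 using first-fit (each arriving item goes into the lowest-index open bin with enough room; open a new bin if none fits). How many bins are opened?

  17 → bin 1 (new)  [load 17/26]
  7 → bin 1  [load 24/26]
  3 → bin 2 (new)  [load 3/26]
  19 → bin 2  [load 22/26]
  5 → bin 3 (new)  [load 5/26]
  6 → bin 3  [load 11/26]
  7 → bin 3  [load 18/26]
  4 → bin 2  [load 26/26]
  8 → bin 3  [load 26/26]
  16 → bin 4 (new)  [load 16/26]
  14 → bin 5 (new)  [load 14/26]
5 bins opened.

5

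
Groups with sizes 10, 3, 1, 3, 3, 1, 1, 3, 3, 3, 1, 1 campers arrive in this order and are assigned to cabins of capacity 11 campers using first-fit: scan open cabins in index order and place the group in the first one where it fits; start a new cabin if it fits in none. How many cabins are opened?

3

  10 → cabin 1 (new)  [load 10/11]
  3 → cabin 2 (new)  [load 3/11]
  1 → cabin 1  [load 11/11]
  3 → cabin 2  [load 6/11]
  3 → cabin 2  [load 9/11]
  1 → cabin 2  [load 10/11]
  1 → cabin 2  [load 11/11]
  3 → cabin 3 (new)  [load 3/11]
  3 → cabin 3  [load 6/11]
  3 → cabin 3  [load 9/11]
  1 → cabin 3  [load 10/11]
  1 → cabin 3  [load 11/11]
3 cabins opened.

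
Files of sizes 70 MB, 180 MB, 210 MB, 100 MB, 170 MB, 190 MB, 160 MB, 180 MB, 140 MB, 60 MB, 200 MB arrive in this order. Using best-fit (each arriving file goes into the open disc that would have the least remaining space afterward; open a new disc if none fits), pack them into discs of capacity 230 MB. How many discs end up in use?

  70 → disc 1 (new)  [load 70/230]
  180 → disc 2 (new)  [load 180/230]
  210 → disc 3 (new)  [load 210/230]
  100 → disc 1  [load 170/230]
  170 → disc 4 (new)  [load 170/230]
  190 → disc 5 (new)  [load 190/230]
  160 → disc 6 (new)  [load 160/230]
  180 → disc 7 (new)  [load 180/230]
  140 → disc 8 (new)  [load 140/230]
  60 → disc 1  [load 230/230]
  200 → disc 9 (new)  [load 200/230]
9 discs opened.

9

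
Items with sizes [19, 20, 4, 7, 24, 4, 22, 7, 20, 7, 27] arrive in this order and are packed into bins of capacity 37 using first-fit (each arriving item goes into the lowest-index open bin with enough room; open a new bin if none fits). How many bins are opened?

6

  19 → bin 1 (new)  [load 19/37]
  20 → bin 2 (new)  [load 20/37]
  4 → bin 1  [load 23/37]
  7 → bin 1  [load 30/37]
  24 → bin 3 (new)  [load 24/37]
  4 → bin 1  [load 34/37]
  22 → bin 4 (new)  [load 22/37]
  7 → bin 2  [load 27/37]
  20 → bin 5 (new)  [load 20/37]
  7 → bin 2  [load 34/37]
  27 → bin 6 (new)  [load 27/37]
6 bins opened.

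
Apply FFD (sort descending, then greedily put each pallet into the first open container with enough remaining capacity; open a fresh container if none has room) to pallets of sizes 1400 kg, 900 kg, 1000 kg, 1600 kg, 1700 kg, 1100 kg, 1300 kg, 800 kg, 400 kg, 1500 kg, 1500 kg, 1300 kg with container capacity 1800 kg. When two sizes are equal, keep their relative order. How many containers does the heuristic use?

Sorted descending: 1700, 1600, 1500, 1500, 1400, 1300, 1300, 1100, 1000, 900, 800, 400.
  1700 → container 1 (new)  [load 1700/1800]
  1600 → container 2 (new)  [load 1600/1800]
  1500 → container 3 (new)  [load 1500/1800]
  1500 → container 4 (new)  [load 1500/1800]
  1400 → container 5 (new)  [load 1400/1800]
  1300 → container 6 (new)  [load 1300/1800]
  1300 → container 7 (new)  [load 1300/1800]
  1100 → container 8 (new)  [load 1100/1800]
  1000 → container 9 (new)  [load 1000/1800]
  900 → container 10 (new)  [load 900/1800]
  800 → container 9  [load 1800/1800]
  400 → container 5  [load 1800/1800]
10 containers opened.

10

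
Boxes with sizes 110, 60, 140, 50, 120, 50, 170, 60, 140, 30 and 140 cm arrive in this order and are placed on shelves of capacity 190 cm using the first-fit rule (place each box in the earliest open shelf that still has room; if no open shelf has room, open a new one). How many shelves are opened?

  110 → shelf 1 (new)  [load 110/190]
  60 → shelf 1  [load 170/190]
  140 → shelf 2 (new)  [load 140/190]
  50 → shelf 2  [load 190/190]
  120 → shelf 3 (new)  [load 120/190]
  50 → shelf 3  [load 170/190]
  170 → shelf 4 (new)  [load 170/190]
  60 → shelf 5 (new)  [load 60/190]
  140 → shelf 6 (new)  [load 140/190]
  30 → shelf 5  [load 90/190]
  140 → shelf 7 (new)  [load 140/190]
7 shelves opened.

7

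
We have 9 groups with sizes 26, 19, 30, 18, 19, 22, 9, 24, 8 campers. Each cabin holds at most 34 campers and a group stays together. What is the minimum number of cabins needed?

Total = 30 + 26 + 24 + 22 + 19 + 19 + 18 + 9 + 8 = 175 campers.
Lower bound: ⌈175/34⌉ = 6 cabins.
Also, 7 groups each exceed 17 campers, and no two of those can share a cabin, so at least 7 cabins are needed.
A packing using 7 cabins:
  cabin 1: 30 = 30
  cabin 2: 26 + 8 = 34
  cabin 3: 24 + 9 = 33
  cabin 4: 22 = 22
  cabin 5: 19 = 19
  cabin 6: 19 = 19
  cabin 7: 18 = 18
This matches the lower bound, so 7 is optimal.

7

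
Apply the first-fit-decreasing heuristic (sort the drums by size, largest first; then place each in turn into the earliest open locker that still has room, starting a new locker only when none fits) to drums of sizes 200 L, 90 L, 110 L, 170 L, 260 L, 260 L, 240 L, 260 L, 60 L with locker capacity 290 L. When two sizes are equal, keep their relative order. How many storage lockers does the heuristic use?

7

Sorted descending: 260, 260, 260, 240, 200, 170, 110, 90, 60.
  260 → locker 1 (new)  [load 260/290]
  260 → locker 2 (new)  [load 260/290]
  260 → locker 3 (new)  [load 260/290]
  240 → locker 4 (new)  [load 240/290]
  200 → locker 5 (new)  [load 200/290]
  170 → locker 6 (new)  [load 170/290]
  110 → locker 6  [load 280/290]
  90 → locker 5  [load 290/290]
  60 → locker 7 (new)  [load 60/290]
7 storage lockers opened.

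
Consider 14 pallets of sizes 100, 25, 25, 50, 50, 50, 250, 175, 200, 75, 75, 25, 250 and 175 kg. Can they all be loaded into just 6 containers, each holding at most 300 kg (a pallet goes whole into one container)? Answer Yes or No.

Yes

A valid assignment using 6 containers:
  container 1: 250 + 50 = 300
  container 2: 250 + 50 = 300
  container 3: 200 + 100 = 300
  container 4: 175 + 75 + 50 = 300
  container 5: 175 + 75 + 25 + 25 = 300
  container 6: 25 = 25
Every load is within 300 kg, so 6 containers suffice.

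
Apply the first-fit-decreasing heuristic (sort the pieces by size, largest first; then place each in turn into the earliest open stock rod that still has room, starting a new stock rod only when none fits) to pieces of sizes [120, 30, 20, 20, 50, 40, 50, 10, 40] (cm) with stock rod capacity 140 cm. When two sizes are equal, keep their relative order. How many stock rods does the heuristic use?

Sorted descending: 120, 50, 50, 40, 40, 30, 20, 20, 10.
  120 → stock rod 1 (new)  [load 120/140]
  50 → stock rod 2 (new)  [load 50/140]
  50 → stock rod 2  [load 100/140]
  40 → stock rod 2  [load 140/140]
  40 → stock rod 3 (new)  [load 40/140]
  30 → stock rod 3  [load 70/140]
  20 → stock rod 1  [load 140/140]
  20 → stock rod 3  [load 90/140]
  10 → stock rod 3  [load 100/140]
3 stock rods opened.

3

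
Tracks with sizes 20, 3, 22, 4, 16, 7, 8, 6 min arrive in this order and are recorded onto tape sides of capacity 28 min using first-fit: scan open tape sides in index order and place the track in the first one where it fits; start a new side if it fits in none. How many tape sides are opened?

4

  20 → side 1 (new)  [load 20/28]
  3 → side 1  [load 23/28]
  22 → side 2 (new)  [load 22/28]
  4 → side 1  [load 27/28]
  16 → side 3 (new)  [load 16/28]
  7 → side 3  [load 23/28]
  8 → side 4 (new)  [load 8/28]
  6 → side 2  [load 28/28]
4 tape sides opened.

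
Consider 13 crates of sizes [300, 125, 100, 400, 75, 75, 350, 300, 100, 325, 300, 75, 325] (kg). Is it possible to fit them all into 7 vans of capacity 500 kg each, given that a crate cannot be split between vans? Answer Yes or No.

A valid assignment using 7 vans:
  van 1: 400 + 100 = 500
  van 2: 350 + 125 = 475
  van 3: 325 + 100 + 75 = 500
  van 4: 325 + 75 + 75 = 475
  van 5: 300 = 300
  van 6: 300 = 300
  van 7: 300 = 300
Every load is within 500 kg, so 7 vans suffice.

Yes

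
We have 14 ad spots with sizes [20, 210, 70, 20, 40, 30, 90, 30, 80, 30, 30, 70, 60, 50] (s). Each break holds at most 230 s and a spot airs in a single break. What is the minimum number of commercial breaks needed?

4

Total = 210 + 90 + 80 + 70 + 70 + 60 + 50 + 40 + 30 + 30 + 30 + 30 + 20 + 20 = 830 s.
Lower bound: ⌈830/230⌉ = 4 commercial breaks.
A packing using 4 commercial breaks:
  break 1: 210 + 20 = 230
  break 2: 90 + 80 + 60 = 230
  break 3: 70 + 70 + 50 + 40 = 230
  break 4: 30 + 30 + 30 + 30 + 20 = 140
This matches the lower bound, so 4 is optimal.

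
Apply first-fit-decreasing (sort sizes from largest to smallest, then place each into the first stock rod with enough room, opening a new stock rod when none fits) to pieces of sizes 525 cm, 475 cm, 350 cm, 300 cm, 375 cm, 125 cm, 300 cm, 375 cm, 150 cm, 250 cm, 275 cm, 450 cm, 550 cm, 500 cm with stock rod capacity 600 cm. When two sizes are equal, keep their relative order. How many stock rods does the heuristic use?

Sorted descending: 550, 525, 500, 475, 450, 375, 375, 350, 300, 300, 275, 250, 150, 125.
  550 → stock rod 1 (new)  [load 550/600]
  525 → stock rod 2 (new)  [load 525/600]
  500 → stock rod 3 (new)  [load 500/600]
  475 → stock rod 4 (new)  [load 475/600]
  450 → stock rod 5 (new)  [load 450/600]
  375 → stock rod 6 (new)  [load 375/600]
  375 → stock rod 7 (new)  [load 375/600]
  350 → stock rod 8 (new)  [load 350/600]
  300 → stock rod 9 (new)  [load 300/600]
  300 → stock rod 9  [load 600/600]
  275 → stock rod 10 (new)  [load 275/600]
  250 → stock rod 8  [load 600/600]
  150 → stock rod 5  [load 600/600]
  125 → stock rod 4  [load 600/600]
10 stock rods opened.

10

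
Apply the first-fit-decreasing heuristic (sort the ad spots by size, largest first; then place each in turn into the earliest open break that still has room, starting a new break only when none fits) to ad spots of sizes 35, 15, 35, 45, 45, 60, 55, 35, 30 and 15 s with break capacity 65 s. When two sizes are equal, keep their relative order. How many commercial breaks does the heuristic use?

7

Sorted descending: 60, 55, 45, 45, 35, 35, 35, 30, 15, 15.
  60 → break 1 (new)  [load 60/65]
  55 → break 2 (new)  [load 55/65]
  45 → break 3 (new)  [load 45/65]
  45 → break 4 (new)  [load 45/65]
  35 → break 5 (new)  [load 35/65]
  35 → break 6 (new)  [load 35/65]
  35 → break 7 (new)  [load 35/65]
  30 → break 5  [load 65/65]
  15 → break 3  [load 60/65]
  15 → break 4  [load 60/65]
7 commercial breaks opened.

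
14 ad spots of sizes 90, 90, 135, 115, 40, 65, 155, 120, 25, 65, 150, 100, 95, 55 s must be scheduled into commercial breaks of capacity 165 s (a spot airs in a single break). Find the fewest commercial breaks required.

9

Total = 155 + 150 + 135 + 120 + 115 + 100 + 95 + 90 + 90 + 65 + 65 + 55 + 40 + 25 = 1300 s.
Lower bound: ⌈1300/165⌉ = 8 commercial breaks.
Also, 9 ad spots each exceed 165/2 s, and no two of those can share a break, so at least 9 commercial breaks are needed.
A packing using 9 commercial breaks:
  break 1: 155 = 155
  break 2: 150 = 150
  break 3: 135 + 25 = 160
  break 4: 120 + 40 = 160
  break 5: 115 = 115
  break 6: 100 + 65 = 165
  break 7: 95 + 65 = 160
  break 8: 90 + 55 = 145
  break 9: 90 = 90
This matches the lower bound, so 9 is optimal.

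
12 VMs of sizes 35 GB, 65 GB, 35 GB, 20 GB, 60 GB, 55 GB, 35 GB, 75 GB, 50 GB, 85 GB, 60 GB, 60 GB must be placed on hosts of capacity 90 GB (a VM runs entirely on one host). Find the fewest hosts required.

Total = 85 + 75 + 65 + 60 + 60 + 60 + 55 + 50 + 35 + 35 + 35 + 20 = 635 GB.
Lower bound: ⌈635/90⌉ = 8 hosts.
A packing using 9 hosts:
  host 1: 85 = 85
  host 2: 75 = 75
  host 3: 65 + 20 = 85
  host 4: 60 = 60
  host 5: 60 = 60
  host 6: 60 = 60
  host 7: 55 + 35 = 90
  host 8: 50 + 35 = 85
  host 9: 35 = 35
No arrangement into 8 hosts stays within capacity, so 9 is optimal.

9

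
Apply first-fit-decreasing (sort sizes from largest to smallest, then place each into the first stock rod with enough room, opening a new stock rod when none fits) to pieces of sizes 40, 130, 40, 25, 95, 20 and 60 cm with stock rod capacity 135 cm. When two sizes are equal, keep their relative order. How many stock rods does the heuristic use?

Sorted descending: 130, 95, 60, 40, 40, 25, 20.
  130 → stock rod 1 (new)  [load 130/135]
  95 → stock rod 2 (new)  [load 95/135]
  60 → stock rod 3 (new)  [load 60/135]
  40 → stock rod 2  [load 135/135]
  40 → stock rod 3  [load 100/135]
  25 → stock rod 3  [load 125/135]
  20 → stock rod 4 (new)  [load 20/135]
4 stock rods opened.

4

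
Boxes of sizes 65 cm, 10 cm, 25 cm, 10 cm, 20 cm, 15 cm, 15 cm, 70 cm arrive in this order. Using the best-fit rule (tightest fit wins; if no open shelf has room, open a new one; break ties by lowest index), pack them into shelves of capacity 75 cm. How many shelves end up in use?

4

  65 → shelf 1 (new)  [load 65/75]
  10 → shelf 1  [load 75/75]
  25 → shelf 2 (new)  [load 25/75]
  10 → shelf 2  [load 35/75]
  20 → shelf 2  [load 55/75]
  15 → shelf 2  [load 70/75]
  15 → shelf 3 (new)  [load 15/75]
  70 → shelf 4 (new)  [load 70/75]
4 shelves opened.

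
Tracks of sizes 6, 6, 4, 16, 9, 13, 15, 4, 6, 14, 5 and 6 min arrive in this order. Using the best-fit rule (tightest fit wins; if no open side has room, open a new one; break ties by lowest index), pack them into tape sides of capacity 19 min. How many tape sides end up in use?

  6 → side 1 (new)  [load 6/19]
  6 → side 1  [load 12/19]
  4 → side 1  [load 16/19]
  16 → side 2 (new)  [load 16/19]
  9 → side 3 (new)  [load 9/19]
  13 → side 4 (new)  [load 13/19]
  15 → side 5 (new)  [load 15/19]
  4 → side 5  [load 19/19]
  6 → side 4  [load 19/19]
  14 → side 6 (new)  [load 14/19]
  5 → side 6  [load 19/19]
  6 → side 3  [load 15/19]
6 tape sides opened.

6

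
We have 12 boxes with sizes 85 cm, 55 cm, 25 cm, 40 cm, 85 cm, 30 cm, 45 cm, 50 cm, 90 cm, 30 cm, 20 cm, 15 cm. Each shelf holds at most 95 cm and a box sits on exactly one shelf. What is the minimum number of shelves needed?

Total = 90 + 85 + 85 + 55 + 50 + 45 + 40 + 30 + 30 + 25 + 20 + 15 = 570 cm.
Lower bound: ⌈570/95⌉ = 6 shelves.
A packing using 7 shelves:
  shelf 1: 90 = 90
  shelf 2: 85 = 85
  shelf 3: 85 = 85
  shelf 4: 55 + 40 = 95
  shelf 5: 50 + 45 = 95
  shelf 6: 30 + 30 + 25 = 85
  shelf 7: 20 + 15 = 35
No arrangement into 6 shelves stays within capacity, so 7 is optimal.

7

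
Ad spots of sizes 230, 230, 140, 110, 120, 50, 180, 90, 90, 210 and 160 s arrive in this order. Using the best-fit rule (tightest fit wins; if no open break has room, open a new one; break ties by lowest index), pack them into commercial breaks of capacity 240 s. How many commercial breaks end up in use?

  230 → break 1 (new)  [load 230/240]
  230 → break 2 (new)  [load 230/240]
  140 → break 3 (new)  [load 140/240]
  110 → break 4 (new)  [load 110/240]
  120 → break 4  [load 230/240]
  50 → break 3  [load 190/240]
  180 → break 5 (new)  [load 180/240]
  90 → break 6 (new)  [load 90/240]
  90 → break 6  [load 180/240]
  210 → break 7 (new)  [load 210/240]
  160 → break 8 (new)  [load 160/240]
8 commercial breaks opened.

8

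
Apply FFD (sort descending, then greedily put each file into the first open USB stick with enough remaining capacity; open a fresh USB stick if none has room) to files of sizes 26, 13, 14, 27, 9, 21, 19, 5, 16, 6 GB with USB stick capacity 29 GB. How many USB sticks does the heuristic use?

6

Sorted descending: 27, 26, 21, 19, 16, 14, 13, 9, 6, 5.
  27 → USB stick 1 (new)  [load 27/29]
  26 → USB stick 2 (new)  [load 26/29]
  21 → USB stick 3 (new)  [load 21/29]
  19 → USB stick 4 (new)  [load 19/29]
  16 → USB stick 5 (new)  [load 16/29]
  14 → USB stick 6 (new)  [load 14/29]
  13 → USB stick 5  [load 29/29]
  9 → USB stick 4  [load 28/29]
  6 → USB stick 3  [load 27/29]
  5 → USB stick 6  [load 19/29]
6 USB sticks opened.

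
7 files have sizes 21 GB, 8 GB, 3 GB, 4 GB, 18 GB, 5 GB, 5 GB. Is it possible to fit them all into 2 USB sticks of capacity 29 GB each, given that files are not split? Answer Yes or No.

No

Total = 64 GB; ⌈64/29⌉ = 3.
At least 3 USB sticks are required, but only 2 are allowed.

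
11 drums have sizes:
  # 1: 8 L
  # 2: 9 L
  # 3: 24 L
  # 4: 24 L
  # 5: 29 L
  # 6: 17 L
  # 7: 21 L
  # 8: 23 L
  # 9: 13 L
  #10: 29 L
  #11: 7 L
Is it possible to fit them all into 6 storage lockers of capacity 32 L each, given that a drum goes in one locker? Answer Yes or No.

Total = 204 L; ⌈204/32⌉ = 7.
At least 7 storage lockers are required, but only 6 are allowed.

No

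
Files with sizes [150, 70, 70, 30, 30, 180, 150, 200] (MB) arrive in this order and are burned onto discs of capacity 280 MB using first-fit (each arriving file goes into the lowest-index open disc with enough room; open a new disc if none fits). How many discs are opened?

4

  150 → disc 1 (new)  [load 150/280]
  70 → disc 1  [load 220/280]
  70 → disc 2 (new)  [load 70/280]
  30 → disc 1  [load 250/280]
  30 → disc 1  [load 280/280]
  180 → disc 2  [load 250/280]
  150 → disc 3 (new)  [load 150/280]
  200 → disc 4 (new)  [load 200/280]
4 discs opened.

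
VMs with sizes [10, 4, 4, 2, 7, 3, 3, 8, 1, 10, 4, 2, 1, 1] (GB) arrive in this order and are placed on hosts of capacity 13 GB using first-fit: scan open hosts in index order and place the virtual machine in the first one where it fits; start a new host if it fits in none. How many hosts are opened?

5

  10 → host 1 (new)  [load 10/13]
  4 → host 2 (new)  [load 4/13]
  4 → host 2  [load 8/13]
  2 → host 1  [load 12/13]
  7 → host 3 (new)  [load 7/13]
  3 → host 2  [load 11/13]
  3 → host 3  [load 10/13]
  8 → host 4 (new)  [load 8/13]
  1 → host 1  [load 13/13]
  10 → host 5 (new)  [load 10/13]
  4 → host 4  [load 12/13]
  2 → host 2  [load 13/13]
  1 → host 3  [load 11/13]
  1 → host 3  [load 12/13]
5 hosts opened.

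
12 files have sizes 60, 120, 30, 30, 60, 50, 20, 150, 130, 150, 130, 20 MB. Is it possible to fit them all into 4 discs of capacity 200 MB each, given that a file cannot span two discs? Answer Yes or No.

Total = 950 MB; ⌈950/200⌉ = 5.
At least 5 discs are required, but only 4 are allowed.

No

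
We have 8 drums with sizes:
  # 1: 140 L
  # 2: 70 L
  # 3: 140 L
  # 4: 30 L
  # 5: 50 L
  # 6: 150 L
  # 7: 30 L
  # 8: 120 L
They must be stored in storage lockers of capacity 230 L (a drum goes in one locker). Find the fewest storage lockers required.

4

Total = 150 + 140 + 140 + 120 + 70 + 50 + 30 + 30 = 730 L.
Lower bound: ⌈730/230⌉ = 4 storage lockers.
A packing using 4 storage lockers:
  locker 1: 150 + 70 = 220
  locker 2: 140 + 50 + 30 = 220
  locker 3: 140 + 30 = 170
  locker 4: 120 = 120
This matches the lower bound, so 4 is optimal.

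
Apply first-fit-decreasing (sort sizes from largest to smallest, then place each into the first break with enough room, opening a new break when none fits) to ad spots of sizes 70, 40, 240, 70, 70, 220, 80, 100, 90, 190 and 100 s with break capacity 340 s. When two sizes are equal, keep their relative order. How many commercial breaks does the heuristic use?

4

Sorted descending: 240, 220, 190, 100, 100, 90, 80, 70, 70, 70, 40.
  240 → break 1 (new)  [load 240/340]
  220 → break 2 (new)  [load 220/340]
  190 → break 3 (new)  [load 190/340]
  100 → break 1  [load 340/340]
  100 → break 2  [load 320/340]
  90 → break 3  [load 280/340]
  80 → break 4 (new)  [load 80/340]
  70 → break 4  [load 150/340]
  70 → break 4  [load 220/340]
  70 → break 4  [load 290/340]
  40 → break 3  [load 320/340]
4 commercial breaks opened.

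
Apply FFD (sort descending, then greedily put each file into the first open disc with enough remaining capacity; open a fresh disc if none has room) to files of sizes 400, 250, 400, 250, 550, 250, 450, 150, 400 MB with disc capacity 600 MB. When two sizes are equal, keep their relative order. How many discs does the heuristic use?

Sorted descending: 550, 450, 400, 400, 400, 250, 250, 250, 150.
  550 → disc 1 (new)  [load 550/600]
  450 → disc 2 (new)  [load 450/600]
  400 → disc 3 (new)  [load 400/600]
  400 → disc 4 (new)  [load 400/600]
  400 → disc 5 (new)  [load 400/600]
  250 → disc 6 (new)  [load 250/600]
  250 → disc 6  [load 500/600]
  250 → disc 7 (new)  [load 250/600]
  150 → disc 2  [load 600/600]
7 discs opened.

7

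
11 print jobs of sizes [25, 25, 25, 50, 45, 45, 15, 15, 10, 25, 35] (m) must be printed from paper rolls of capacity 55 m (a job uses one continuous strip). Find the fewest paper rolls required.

Total = 50 + 45 + 45 + 35 + 25 + 25 + 25 + 25 + 15 + 15 + 10 = 315 m.
Lower bound: ⌈315/55⌉ = 6 paper rolls.
A packing using 7 paper rolls:
  roll 1: 50 = 50
  roll 2: 45 + 10 = 55
  roll 3: 45 = 45
  roll 4: 35 + 15 = 50
  roll 5: 25 + 25 = 50
  roll 6: 25 + 25 = 50
  roll 7: 15 = 15
No arrangement into 6 paper rolls stays within capacity, so 7 is optimal.

7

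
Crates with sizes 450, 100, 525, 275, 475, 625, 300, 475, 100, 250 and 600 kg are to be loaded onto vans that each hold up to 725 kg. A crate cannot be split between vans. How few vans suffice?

Total = 625 + 600 + 525 + 475 + 475 + 450 + 300 + 275 + 250 + 100 + 100 = 4175 kg.
Lower bound: ⌈4175/725⌉ = 6 vans.
A packing using 7 vans:
  van 1: 625 + 100 = 725
  van 2: 600 + 100 = 700
  van 3: 525 = 525
  van 4: 475 + 250 = 725
  van 5: 475 = 475
  van 6: 450 + 275 = 725
  van 7: 300 = 300
No arrangement into 6 vans stays within capacity, so 7 is optimal.

7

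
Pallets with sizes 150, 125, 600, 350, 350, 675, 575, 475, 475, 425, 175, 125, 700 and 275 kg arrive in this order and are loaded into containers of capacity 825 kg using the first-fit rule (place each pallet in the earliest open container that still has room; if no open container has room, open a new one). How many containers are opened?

8

  150 → container 1 (new)  [load 150/825]
  125 → container 1  [load 275/825]
  600 → container 2 (new)  [load 600/825]
  350 → container 1  [load 625/825]
  350 → container 3 (new)  [load 350/825]
  675 → container 4 (new)  [load 675/825]
  575 → container 5 (new)  [load 575/825]
  475 → container 3  [load 825/825]
  475 → container 6 (new)  [load 475/825]
  425 → container 7 (new)  [load 425/825]
  175 → container 1  [load 800/825]
  125 → container 2  [load 725/825]
  700 → container 8 (new)  [load 700/825]
  275 → container 6  [load 750/825]
8 containers opened.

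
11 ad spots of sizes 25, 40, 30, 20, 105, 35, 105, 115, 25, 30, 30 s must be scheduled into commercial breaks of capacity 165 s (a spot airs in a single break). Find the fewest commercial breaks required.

Total = 115 + 105 + 105 + 40 + 35 + 30 + 30 + 30 + 25 + 25 + 20 = 560 s.
Lower bound: ⌈560/165⌉ = 4 commercial breaks.
A packing using 4 commercial breaks:
  break 1: 115 + 40 = 155
  break 2: 105 + 35 + 25 = 165
  break 3: 105 + 30 + 30 = 165
  break 4: 30 + 25 + 20 = 75
This matches the lower bound, so 4 is optimal.

4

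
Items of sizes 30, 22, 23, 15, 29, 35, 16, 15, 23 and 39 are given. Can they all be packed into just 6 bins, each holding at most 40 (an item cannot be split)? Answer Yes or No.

No

Total = 247; ⌈247/40⌉ = 7.
At least 7 bins are required, but only 6 are allowed.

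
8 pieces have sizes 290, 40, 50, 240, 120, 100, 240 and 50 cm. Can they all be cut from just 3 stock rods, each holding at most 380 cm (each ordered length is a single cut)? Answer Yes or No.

Total = 1130 cm; ⌈1130/380⌉ = 3.
The bound of 3 does not rule out 3, but exhaustive search shows no assignment into 3 stock rods of capacity 380 cm exists — the minimum is 4.

No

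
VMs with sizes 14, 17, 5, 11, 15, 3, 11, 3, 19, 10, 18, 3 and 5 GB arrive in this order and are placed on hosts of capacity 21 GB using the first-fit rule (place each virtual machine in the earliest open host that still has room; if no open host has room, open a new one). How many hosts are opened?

7

  14 → host 1 (new)  [load 14/21]
  17 → host 2 (new)  [load 17/21]
  5 → host 1  [load 19/21]
  11 → host 3 (new)  [load 11/21]
  15 → host 4 (new)  [load 15/21]
  3 → host 2  [load 20/21]
  11 → host 5 (new)  [load 11/21]
  3 → host 3  [load 14/21]
  19 → host 6 (new)  [load 19/21]
  10 → host 5  [load 21/21]
  18 → host 7 (new)  [load 18/21]
  3 → host 3  [load 17/21]
  5 → host 4  [load 20/21]
7 hosts opened.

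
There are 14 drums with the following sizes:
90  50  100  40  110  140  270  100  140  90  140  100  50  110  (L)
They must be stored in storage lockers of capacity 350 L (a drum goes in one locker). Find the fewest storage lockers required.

Total = 270 + 140 + 140 + 140 + 110 + 110 + 100 + 100 + 100 + 90 + 90 + 50 + 50 + 40 = 1530 L.
Lower bound: ⌈1530/350⌉ = 5 storage lockers.
A packing using 5 storage lockers:
  locker 1: 270 + 50 = 320
  locker 2: 140 + 140 + 50 = 330
  locker 3: 140 + 110 + 100 = 350
  locker 4: 110 + 100 + 100 + 40 = 350
  locker 5: 90 + 90 = 180
This matches the lower bound, so 5 is optimal.

5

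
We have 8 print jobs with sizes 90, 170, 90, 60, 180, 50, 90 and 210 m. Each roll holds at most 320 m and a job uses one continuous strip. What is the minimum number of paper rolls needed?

Total = 210 + 180 + 170 + 90 + 90 + 90 + 60 + 50 = 940 m.
Lower bound: ⌈940/320⌉ = 3 paper rolls.
A packing using 3 paper rolls:
  roll 1: 210 + 90 = 300
  roll 2: 180 + 90 + 50 = 320
  roll 3: 170 + 90 + 60 = 320
This matches the lower bound, so 3 is optimal.

3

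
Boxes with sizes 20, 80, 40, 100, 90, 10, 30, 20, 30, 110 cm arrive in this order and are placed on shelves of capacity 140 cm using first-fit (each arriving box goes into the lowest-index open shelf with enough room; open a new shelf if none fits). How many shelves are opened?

4

  20 → shelf 1 (new)  [load 20/140]
  80 → shelf 1  [load 100/140]
  40 → shelf 1  [load 140/140]
  100 → shelf 2 (new)  [load 100/140]
  90 → shelf 3 (new)  [load 90/140]
  10 → shelf 2  [load 110/140]
  30 → shelf 2  [load 140/140]
  20 → shelf 3  [load 110/140]
  30 → shelf 3  [load 140/140]
  110 → shelf 4 (new)  [load 110/140]
4 shelves opened.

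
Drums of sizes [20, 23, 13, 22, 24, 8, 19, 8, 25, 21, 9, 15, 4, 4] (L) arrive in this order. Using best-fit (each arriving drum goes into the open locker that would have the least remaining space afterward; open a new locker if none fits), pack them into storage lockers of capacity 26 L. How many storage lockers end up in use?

  20 → locker 1 (new)  [load 20/26]
  23 → locker 2 (new)  [load 23/26]
  13 → locker 3 (new)  [load 13/26]
  22 → locker 4 (new)  [load 22/26]
  24 → locker 5 (new)  [load 24/26]
  8 → locker 3  [load 21/26]
  19 → locker 6 (new)  [load 19/26]
  8 → locker 7 (new)  [load 8/26]
  25 → locker 8 (new)  [load 25/26]
  21 → locker 9 (new)  [load 21/26]
  9 → locker 7  [load 17/26]
  15 → locker 10 (new)  [load 15/26]
  4 → locker 4  [load 26/26]
  4 → locker 3  [load 25/26]
10 storage lockers opened.

10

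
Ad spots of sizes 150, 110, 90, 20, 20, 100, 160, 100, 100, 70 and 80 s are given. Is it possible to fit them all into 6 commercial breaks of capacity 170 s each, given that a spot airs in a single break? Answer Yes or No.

No

Total = 1000 s; ⌈1000/170⌉ = 6.
7 ad spots each exceed half the capacity and cannot share a break, forcing at least 7 commercial breaks.
At least 7 commercial breaks are required, but only 6 are allowed.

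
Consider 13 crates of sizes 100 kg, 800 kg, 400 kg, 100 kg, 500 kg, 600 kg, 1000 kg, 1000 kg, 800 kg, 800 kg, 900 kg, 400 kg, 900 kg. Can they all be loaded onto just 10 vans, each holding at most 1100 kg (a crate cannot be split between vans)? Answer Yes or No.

A valid assignment using 9 vans:
  van 1: 1000 + 100 = 1100
  van 2: 1000 + 100 = 1100
  van 3: 900 = 900
  van 4: 900 = 900
  van 5: 800 = 800
  van 6: 800 = 800
  van 7: 800 = 800
  van 8: 600 + 500 = 1100
  van 9: 400 + 400 = 800
That uses only 9 ≤ 10, so 10 vans are enough.

Yes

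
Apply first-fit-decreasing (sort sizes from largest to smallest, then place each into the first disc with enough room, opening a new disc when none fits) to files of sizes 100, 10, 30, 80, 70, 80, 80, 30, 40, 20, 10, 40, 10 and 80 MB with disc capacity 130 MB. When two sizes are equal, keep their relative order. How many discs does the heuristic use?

Sorted descending: 100, 80, 80, 80, 80, 70, 40, 40, 30, 30, 20, 10, 10, 10.
  100 → disc 1 (new)  [load 100/130]
  80 → disc 2 (new)  [load 80/130]
  80 → disc 3 (new)  [load 80/130]
  80 → disc 4 (new)  [load 80/130]
  80 → disc 5 (new)  [load 80/130]
  70 → disc 6 (new)  [load 70/130]
  40 → disc 2  [load 120/130]
  40 → disc 3  [load 120/130]
  30 → disc 1  [load 130/130]
  30 → disc 4  [load 110/130]
  20 → disc 4  [load 130/130]
  10 → disc 2  [load 130/130]
  10 → disc 3  [load 130/130]
  10 → disc 5  [load 90/130]
6 discs opened.

6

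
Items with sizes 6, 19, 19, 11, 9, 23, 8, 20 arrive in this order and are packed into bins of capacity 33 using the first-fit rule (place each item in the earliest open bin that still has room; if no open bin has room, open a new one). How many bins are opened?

  6 → bin 1 (new)  [load 6/33]
  19 → bin 1  [load 25/33]
  19 → bin 2 (new)  [load 19/33]
  11 → bin 2  [load 30/33]
  9 → bin 3 (new)  [load 9/33]
  23 → bin 3  [load 32/33]
  8 → bin 1  [load 33/33]
  20 → bin 4 (new)  [load 20/33]
4 bins opened.

4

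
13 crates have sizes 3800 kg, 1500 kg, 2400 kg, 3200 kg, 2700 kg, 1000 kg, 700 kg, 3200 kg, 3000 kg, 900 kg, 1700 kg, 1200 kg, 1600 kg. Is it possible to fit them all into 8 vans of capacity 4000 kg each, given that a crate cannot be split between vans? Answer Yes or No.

Yes

A valid assignment using 8 vans:
  van 1: 3800 = 3800
  van 2: 3200 + 700 = 3900
  van 3: 3200 = 3200
  van 4: 3000 + 1000 = 4000
  van 5: 2700 + 1200 = 3900
  van 6: 2400 + 1600 = 4000
  van 7: 1700 + 1500 = 3200
  van 8: 900 = 900
Every load is within 4000 kg, so 8 vans suffice.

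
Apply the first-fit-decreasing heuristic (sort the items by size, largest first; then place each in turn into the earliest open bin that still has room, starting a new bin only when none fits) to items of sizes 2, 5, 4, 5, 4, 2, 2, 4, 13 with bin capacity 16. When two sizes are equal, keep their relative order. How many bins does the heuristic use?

3

Sorted descending: 13, 5, 5, 4, 4, 4, 2, 2, 2.
  13 → bin 1 (new)  [load 13/16]
  5 → bin 2 (new)  [load 5/16]
  5 → bin 2  [load 10/16]
  4 → bin 2  [load 14/16]
  4 → bin 3 (new)  [load 4/16]
  4 → bin 3  [load 8/16]
  2 → bin 1  [load 15/16]
  2 → bin 2  [load 16/16]
  2 → bin 3  [load 10/16]
3 bins opened.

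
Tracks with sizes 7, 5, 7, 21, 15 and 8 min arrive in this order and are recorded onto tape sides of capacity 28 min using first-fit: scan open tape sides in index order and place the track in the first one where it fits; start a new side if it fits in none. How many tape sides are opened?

  7 → side 1 (new)  [load 7/28]
  5 → side 1  [load 12/28]
  7 → side 1  [load 19/28]
  21 → side 2 (new)  [load 21/28]
  15 → side 3 (new)  [load 15/28]
  8 → side 1  [load 27/28]
3 tape sides opened.

3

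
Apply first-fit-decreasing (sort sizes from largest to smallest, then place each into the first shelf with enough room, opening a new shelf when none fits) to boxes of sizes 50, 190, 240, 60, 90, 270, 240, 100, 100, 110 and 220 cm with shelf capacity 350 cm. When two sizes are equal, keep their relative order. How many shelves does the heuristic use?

Sorted descending: 270, 240, 240, 220, 190, 110, 100, 100, 90, 60, 50.
  270 → shelf 1 (new)  [load 270/350]
  240 → shelf 2 (new)  [load 240/350]
  240 → shelf 3 (new)  [load 240/350]
  220 → shelf 4 (new)  [load 220/350]
  190 → shelf 5 (new)  [load 190/350]
  110 → shelf 2  [load 350/350]
  100 → shelf 3  [load 340/350]
  100 → shelf 4  [load 320/350]
  90 → shelf 5  [load 280/350]
  60 → shelf 1  [load 330/350]
  50 → shelf 5  [load 330/350]
5 shelves opened.

5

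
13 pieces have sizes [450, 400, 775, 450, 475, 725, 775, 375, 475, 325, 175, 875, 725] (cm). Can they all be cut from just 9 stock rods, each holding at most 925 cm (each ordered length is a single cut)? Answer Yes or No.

Yes

A valid assignment using 9 stock rods:
  stock rod 1: 875 = 875
  stock rod 2: 775 = 775
  stock rod 3: 775 = 775
  stock rod 4: 725 + 175 = 900
  stock rod 5: 725 = 725
  stock rod 6: 475 + 450 = 925
  stock rod 7: 475 + 450 = 925
  stock rod 8: 400 + 375 = 775
  stock rod 9: 325 = 325
Every load is within 925 cm, so 9 stock rods suffice.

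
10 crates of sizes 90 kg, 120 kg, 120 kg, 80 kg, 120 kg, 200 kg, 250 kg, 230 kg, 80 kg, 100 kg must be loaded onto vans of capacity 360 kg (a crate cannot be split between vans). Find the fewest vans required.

4

Total = 250 + 230 + 200 + 120 + 120 + 120 + 100 + 90 + 80 + 80 = 1390 kg.
Lower bound: ⌈1390/360⌉ = 4 vans.
A packing using 4 vans:
  van 1: 250 + 100 = 350
  van 2: 230 + 120 = 350
  van 3: 200 + 80 + 80 = 360
  van 4: 120 + 120 + 90 = 330
This matches the lower bound, so 4 is optimal.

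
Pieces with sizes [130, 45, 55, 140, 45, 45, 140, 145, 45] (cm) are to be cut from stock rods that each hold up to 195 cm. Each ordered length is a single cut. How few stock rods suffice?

5

Total = 145 + 140 + 140 + 130 + 55 + 45 + 45 + 45 + 45 = 790 cm.
Lower bound: ⌈790/195⌉ = 5 stock rods.
A packing using 5 stock rods:
  stock rod 1: 145 + 45 = 190
  stock rod 2: 140 + 55 = 195
  stock rod 3: 140 + 45 = 185
  stock rod 4: 130 + 45 = 175
  stock rod 5: 45 = 45
This matches the lower bound, so 5 is optimal.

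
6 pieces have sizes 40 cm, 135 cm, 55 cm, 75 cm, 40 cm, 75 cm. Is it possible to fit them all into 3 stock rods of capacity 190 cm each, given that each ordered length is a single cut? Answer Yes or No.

A valid assignment using 3 stock rods:
  stock rod 1: 135 + 55 = 190
  stock rod 2: 75 + 75 + 40 = 190
  stock rod 3: 40 = 40
Every load is within 190 cm, so 3 stock rods suffice.

Yes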